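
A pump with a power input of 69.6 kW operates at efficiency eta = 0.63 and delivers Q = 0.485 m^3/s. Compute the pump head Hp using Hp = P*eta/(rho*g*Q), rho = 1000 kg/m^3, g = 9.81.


Pump head formula: Hp = P * eta / (rho * g * Q).
Numerator: P * eta = 69.6 * 1000 * 0.63 = 43848.0 W.
Denominator: rho * g * Q = 1000 * 9.81 * 0.485 = 4757.85.
Hp = 43848.0 / 4757.85 = 9.22 m.

9.22


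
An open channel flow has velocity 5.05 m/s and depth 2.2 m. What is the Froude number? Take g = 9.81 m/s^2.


The Froude number is defined as Fr = V / sqrt(g*y).
g*y = 9.81 * 2.2 = 21.582.
sqrt(g*y) = sqrt(21.582) = 4.6456.
Fr = 5.05 / 4.6456 = 1.087.

1.087


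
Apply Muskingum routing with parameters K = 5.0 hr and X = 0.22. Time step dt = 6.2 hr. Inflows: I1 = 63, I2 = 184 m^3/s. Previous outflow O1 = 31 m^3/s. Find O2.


Muskingum coefficients:
denom = 2*K*(1-X) + dt = 2*5.0*(1-0.22) + 6.2 = 14.0.
C0 = (dt - 2*K*X)/denom = (6.2 - 2*5.0*0.22)/14.0 = 0.2857.
C1 = (dt + 2*K*X)/denom = (6.2 + 2*5.0*0.22)/14.0 = 0.6.
C2 = (2*K*(1-X) - dt)/denom = 0.1143.
O2 = C0*I2 + C1*I1 + C2*O1
   = 0.2857*184 + 0.6*63 + 0.1143*31
   = 93.91 m^3/s.

93.91


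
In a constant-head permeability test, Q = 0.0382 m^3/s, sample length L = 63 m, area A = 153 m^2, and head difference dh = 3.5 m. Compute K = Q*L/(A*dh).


From K = Q*L / (A*dh):
Numerator: Q*L = 0.0382 * 63 = 2.4066.
Denominator: A*dh = 153 * 3.5 = 535.5.
K = 2.4066 / 535.5 = 0.004494 m/s.

0.004494


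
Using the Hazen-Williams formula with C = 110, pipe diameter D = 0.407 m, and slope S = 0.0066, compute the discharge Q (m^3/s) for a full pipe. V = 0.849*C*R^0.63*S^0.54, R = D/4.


For a full circular pipe, R = D/4 = 0.407/4 = 0.1017 m.
V = 0.849 * 110 * 0.1017^0.63 * 0.0066^0.54
  = 0.849 * 110 * 0.236999 * 0.066459
  = 1.471 m/s.
Pipe area A = pi*D^2/4 = pi*0.407^2/4 = 0.1301 m^2.
Q = A * V = 0.1301 * 1.471 = 0.1914 m^3/s.

0.1914


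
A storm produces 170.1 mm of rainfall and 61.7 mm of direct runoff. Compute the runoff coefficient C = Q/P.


The runoff coefficient C = runoff depth / rainfall depth.
C = 61.7 / 170.1
  = 0.3627.

0.3627


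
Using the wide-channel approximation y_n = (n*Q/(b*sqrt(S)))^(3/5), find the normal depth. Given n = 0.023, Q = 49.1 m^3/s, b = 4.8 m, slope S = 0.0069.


We use the wide-channel approximation y_n = (n*Q/(b*sqrt(S)))^(3/5).
sqrt(S) = sqrt(0.0069) = 0.083066.
Numerator: n*Q = 0.023 * 49.1 = 1.1293.
Denominator: b*sqrt(S) = 4.8 * 0.083066 = 0.398717.
arg = 2.8323.
y_n = 2.8323^(3/5) = 1.8676 m.

1.8676


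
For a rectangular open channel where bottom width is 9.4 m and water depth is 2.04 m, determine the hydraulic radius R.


For a rectangular section:
Flow area A = b * y = 9.4 * 2.04 = 19.18 m^2.
Wetted perimeter P = b + 2y = 9.4 + 2*2.04 = 13.48 m.
Hydraulic radius R = A/P = 19.18 / 13.48 = 1.4226 m.

1.4226


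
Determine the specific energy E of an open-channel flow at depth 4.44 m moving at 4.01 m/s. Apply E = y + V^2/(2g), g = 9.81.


Specific energy E = y + V^2/(2g).
Velocity head = V^2/(2g) = 4.01^2 / (2*9.81) = 16.0801 / 19.62 = 0.8196 m.
E = 4.44 + 0.8196 = 5.2596 m.

5.2596


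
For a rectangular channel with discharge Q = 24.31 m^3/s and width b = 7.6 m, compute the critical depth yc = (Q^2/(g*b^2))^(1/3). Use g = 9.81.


Using yc = (Q^2 / (g * b^2))^(1/3):
Q^2 = 24.31^2 = 590.98.
g * b^2 = 9.81 * 7.6^2 = 9.81 * 57.76 = 566.63.
Q^2 / (g*b^2) = 590.98 / 566.63 = 1.043.
yc = 1.043^(1/3) = 1.0141 m.

1.0141


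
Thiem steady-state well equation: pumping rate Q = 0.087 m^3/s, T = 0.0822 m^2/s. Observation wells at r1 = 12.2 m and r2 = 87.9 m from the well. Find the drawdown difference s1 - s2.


Thiem equation: s1 - s2 = Q/(2*pi*T) * ln(r2/r1).
ln(r2/r1) = ln(87.9/12.2) = 1.9748.
Q/(2*pi*T) = 0.087 / (2*pi*0.0822) = 0.087 / 0.5165 = 0.1684.
s1 - s2 = 0.1684 * 1.9748 = 0.3326 m.

0.3326


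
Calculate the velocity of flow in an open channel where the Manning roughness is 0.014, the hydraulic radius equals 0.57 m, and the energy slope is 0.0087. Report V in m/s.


Manning's equation gives V = (1/n) * R^(2/3) * S^(1/2).
First, compute R^(2/3) = 0.57^(2/3) = 0.6875.
Next, S^(1/2) = 0.0087^(1/2) = 0.093274.
Then 1/n = 1/0.014 = 71.43.
V = 71.43 * 0.6875 * 0.093274 = 4.5802 m/s.

4.5802


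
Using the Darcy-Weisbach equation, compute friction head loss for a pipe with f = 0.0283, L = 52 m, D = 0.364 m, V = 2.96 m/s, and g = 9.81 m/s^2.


Darcy-Weisbach equation: h_f = f * (L/D) * V^2/(2g).
f * L/D = 0.0283 * 52/0.364 = 4.0429.
V^2/(2g) = 2.96^2 / (2*9.81) = 8.7616 / 19.62 = 0.4466 m.
h_f = 4.0429 * 0.4466 = 1.805 m.

1.805


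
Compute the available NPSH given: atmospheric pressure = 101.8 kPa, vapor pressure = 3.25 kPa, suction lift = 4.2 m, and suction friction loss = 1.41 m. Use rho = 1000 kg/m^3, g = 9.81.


NPSHa = p_atm/(rho*g) - z_s - hf_s - p_vap/(rho*g).
p_atm/(rho*g) = 101.8*1000 / (1000*9.81) = 10.377 m.
p_vap/(rho*g) = 3.25*1000 / (1000*9.81) = 0.331 m.
NPSHa = 10.377 - 4.2 - 1.41 - 0.331
      = 4.44 m.

4.44


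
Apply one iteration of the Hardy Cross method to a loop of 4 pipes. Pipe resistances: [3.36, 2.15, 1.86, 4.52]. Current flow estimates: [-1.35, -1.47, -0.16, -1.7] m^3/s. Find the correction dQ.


Numerator terms (r*Q*|Q|): 3.36*-1.35*|-1.35| = -6.1236; 2.15*-1.47*|-1.47| = -4.6459; 1.86*-0.16*|-0.16| = -0.0476; 4.52*-1.7*|-1.7| = -13.0628.
Sum of numerator = -23.88.
Denominator terms (r*|Q|): 3.36*|-1.35| = 4.536; 2.15*|-1.47| = 3.1605; 1.86*|-0.16| = 0.2976; 4.52*|-1.7| = 7.684.
2 * sum of denominator = 2 * 15.6781 = 31.3562.
dQ = --23.88 / 31.3562 = 0.7616 m^3/s.

0.7616


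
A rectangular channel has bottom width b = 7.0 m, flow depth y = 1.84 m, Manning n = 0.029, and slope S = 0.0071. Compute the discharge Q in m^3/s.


For a rectangular channel, the cross-sectional area A = b * y = 7.0 * 1.84 = 12.88 m^2.
The wetted perimeter P = b + 2y = 7.0 + 2*1.84 = 10.68 m.
Hydraulic radius R = A/P = 12.88/10.68 = 1.206 m.
Velocity V = (1/n)*R^(2/3)*S^(1/2) = (1/0.029)*1.206^(2/3)*0.0071^(1/2) = 3.292 m/s.
Discharge Q = A * V = 12.88 * 3.292 = 42.401 m^3/s.

42.401


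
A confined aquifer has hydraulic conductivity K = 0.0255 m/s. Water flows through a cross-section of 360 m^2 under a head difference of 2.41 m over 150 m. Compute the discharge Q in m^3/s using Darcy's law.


Darcy's law: Q = K * A * i, where i = dh/L.
Hydraulic gradient i = 2.41 / 150 = 0.016067.
Q = 0.0255 * 360 * 0.016067
  = 0.1475 m^3/s.

0.1475


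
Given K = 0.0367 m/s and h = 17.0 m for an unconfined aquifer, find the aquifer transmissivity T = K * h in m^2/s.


Transmissivity is defined as T = K * h.
T = 0.0367 * 17.0
  = 0.6239 m^2/s.

0.6239


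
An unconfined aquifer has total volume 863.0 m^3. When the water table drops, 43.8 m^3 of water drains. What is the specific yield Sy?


Specific yield Sy = Volume drained / Total volume.
Sy = 43.8 / 863.0
   = 0.0508.

0.0508


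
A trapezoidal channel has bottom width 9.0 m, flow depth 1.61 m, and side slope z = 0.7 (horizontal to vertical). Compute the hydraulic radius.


For a trapezoidal section with side slope z:
A = (b + z*y)*y = (9.0 + 0.7*1.61)*1.61 = 16.304 m^2.
P = b + 2*y*sqrt(1 + z^2) = 9.0 + 2*1.61*sqrt(1 + 0.7^2) = 12.931 m.
R = A/P = 16.304 / 12.931 = 1.2609 m.

1.2609


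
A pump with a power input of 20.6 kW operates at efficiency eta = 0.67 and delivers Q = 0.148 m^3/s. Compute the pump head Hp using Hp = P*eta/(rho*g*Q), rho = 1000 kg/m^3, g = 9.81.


Pump head formula: Hp = P * eta / (rho * g * Q).
Numerator: P * eta = 20.6 * 1000 * 0.67 = 13802.0 W.
Denominator: rho * g * Q = 1000 * 9.81 * 0.148 = 1451.88.
Hp = 13802.0 / 1451.88 = 9.51 m.

9.51


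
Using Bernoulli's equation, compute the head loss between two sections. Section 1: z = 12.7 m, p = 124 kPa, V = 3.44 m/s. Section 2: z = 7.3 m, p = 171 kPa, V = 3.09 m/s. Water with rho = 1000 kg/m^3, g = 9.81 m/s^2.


Total head at each section: H = z + p/(rho*g) + V^2/(2g).
H1 = 12.7 + 124*1000/(1000*9.81) + 3.44^2/(2*9.81)
   = 12.7 + 12.64 + 0.6031
   = 25.943 m.
H2 = 7.3 + 171*1000/(1000*9.81) + 3.09^2/(2*9.81)
   = 7.3 + 17.431 + 0.4867
   = 25.218 m.
h_L = H1 - H2 = 25.943 - 25.218 = 0.725 m.

0.725


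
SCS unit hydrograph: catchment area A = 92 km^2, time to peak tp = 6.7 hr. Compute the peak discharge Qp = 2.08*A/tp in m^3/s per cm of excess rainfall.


SCS formula: Qp = 2.08 * A / tp.
Qp = 2.08 * 92 / 6.7
   = 191.36 / 6.7
   = 28.56 m^3/s per cm.

28.56


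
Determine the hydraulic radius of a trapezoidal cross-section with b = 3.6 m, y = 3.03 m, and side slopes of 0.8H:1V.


For a trapezoidal section with side slope z:
A = (b + z*y)*y = (3.6 + 0.8*3.03)*3.03 = 18.253 m^2.
P = b + 2*y*sqrt(1 + z^2) = 3.6 + 2*3.03*sqrt(1 + 0.8^2) = 11.361 m.
R = A/P = 18.253 / 11.361 = 1.6067 m.

1.6067


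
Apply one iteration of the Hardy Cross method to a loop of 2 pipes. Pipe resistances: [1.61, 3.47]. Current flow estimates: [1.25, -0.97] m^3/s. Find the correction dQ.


Numerator terms (r*Q*|Q|): 1.61*1.25*|1.25| = 2.5156; 3.47*-0.97*|-0.97| = -3.2649.
Sum of numerator = -0.7493.
Denominator terms (r*|Q|): 1.61*|1.25| = 2.0125; 3.47*|-0.97| = 3.3659.
2 * sum of denominator = 2 * 5.3784 = 10.7568.
dQ = --0.7493 / 10.7568 = 0.0697 m^3/s.

0.0697


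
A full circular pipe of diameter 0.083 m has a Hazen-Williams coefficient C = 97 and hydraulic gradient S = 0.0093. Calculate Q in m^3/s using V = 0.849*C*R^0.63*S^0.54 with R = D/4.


For a full circular pipe, R = D/4 = 0.083/4 = 0.0208 m.
V = 0.849 * 97 * 0.0208^0.63 * 0.0093^0.54
  = 0.849 * 97 * 0.087041 * 0.07998
  = 0.5733 m/s.
Pipe area A = pi*D^2/4 = pi*0.083^2/4 = 0.0054 m^2.
Q = A * V = 0.0054 * 0.5733 = 0.0031 m^3/s.

0.0031


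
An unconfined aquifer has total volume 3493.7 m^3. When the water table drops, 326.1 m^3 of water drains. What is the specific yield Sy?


Specific yield Sy = Volume drained / Total volume.
Sy = 326.1 / 3493.7
   = 0.0933.

0.0933


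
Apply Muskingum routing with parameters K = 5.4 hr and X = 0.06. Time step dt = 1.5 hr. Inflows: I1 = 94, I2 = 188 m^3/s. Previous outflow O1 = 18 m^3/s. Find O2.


Muskingum coefficients:
denom = 2*K*(1-X) + dt = 2*5.4*(1-0.06) + 1.5 = 11.652.
C0 = (dt - 2*K*X)/denom = (1.5 - 2*5.4*0.06)/11.652 = 0.0731.
C1 = (dt + 2*K*X)/denom = (1.5 + 2*5.4*0.06)/11.652 = 0.1843.
C2 = (2*K*(1-X) - dt)/denom = 0.7425.
O2 = C0*I2 + C1*I1 + C2*O1
   = 0.0731*188 + 0.1843*94 + 0.7425*18
   = 44.44 m^3/s.

44.44


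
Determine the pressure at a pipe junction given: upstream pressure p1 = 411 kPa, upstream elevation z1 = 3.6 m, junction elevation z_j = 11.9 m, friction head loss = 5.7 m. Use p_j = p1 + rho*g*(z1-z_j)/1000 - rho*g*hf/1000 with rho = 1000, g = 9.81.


Junction pressure: p_j = p1 + rho*g*(z1 - z_j)/1000 - rho*g*hf/1000.
Elevation term = 1000*9.81*(3.6 - 11.9)/1000 = -81.423 kPa.
Friction term = 1000*9.81*5.7/1000 = 55.917 kPa.
p_j = 411 + -81.423 - 55.917 = 273.66 kPa.

273.66


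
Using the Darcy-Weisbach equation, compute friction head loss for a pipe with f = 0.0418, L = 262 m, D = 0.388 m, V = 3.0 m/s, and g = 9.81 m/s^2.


Darcy-Weisbach equation: h_f = f * (L/D) * V^2/(2g).
f * L/D = 0.0418 * 262/0.388 = 28.2258.
V^2/(2g) = 3.0^2 / (2*9.81) = 9.0 / 19.62 = 0.4587 m.
h_f = 28.2258 * 0.4587 = 12.948 m.

12.948


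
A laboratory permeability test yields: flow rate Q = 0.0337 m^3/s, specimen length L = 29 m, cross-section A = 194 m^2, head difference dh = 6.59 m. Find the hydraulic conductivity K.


From K = Q*L / (A*dh):
Numerator: Q*L = 0.0337 * 29 = 0.9773.
Denominator: A*dh = 194 * 6.59 = 1278.46.
K = 0.9773 / 1278.46 = 0.000764 m/s.

0.000764


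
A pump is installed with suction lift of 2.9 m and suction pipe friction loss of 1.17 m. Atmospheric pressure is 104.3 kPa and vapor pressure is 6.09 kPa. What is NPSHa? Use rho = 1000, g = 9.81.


NPSHa = p_atm/(rho*g) - z_s - hf_s - p_vap/(rho*g).
p_atm/(rho*g) = 104.3*1000 / (1000*9.81) = 10.632 m.
p_vap/(rho*g) = 6.09*1000 / (1000*9.81) = 0.621 m.
NPSHa = 10.632 - 2.9 - 1.17 - 0.621
      = 5.94 m.

5.94


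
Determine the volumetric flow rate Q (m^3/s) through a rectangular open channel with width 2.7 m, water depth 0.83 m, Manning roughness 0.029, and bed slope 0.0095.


For a rectangular channel, the cross-sectional area A = b * y = 2.7 * 0.83 = 2.24 m^2.
The wetted perimeter P = b + 2y = 2.7 + 2*0.83 = 4.36 m.
Hydraulic radius R = A/P = 2.24/4.36 = 0.514 m.
Velocity V = (1/n)*R^(2/3)*S^(1/2) = (1/0.029)*0.514^(2/3)*0.0095^(1/2) = 2.1566 m/s.
Discharge Q = A * V = 2.24 * 2.1566 = 4.833 m^3/s.

4.833


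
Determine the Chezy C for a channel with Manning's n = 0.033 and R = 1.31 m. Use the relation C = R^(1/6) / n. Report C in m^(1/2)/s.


The Chezy coefficient relates to Manning's n through C = R^(1/6) / n.
R^(1/6) = 1.31^(1/6) = 1.046033.
C = 1.046033 / 0.033 = 31.7 m^(1/2)/s.

31.7


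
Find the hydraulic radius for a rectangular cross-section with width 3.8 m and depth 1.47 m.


For a rectangular section:
Flow area A = b * y = 3.8 * 1.47 = 5.59 m^2.
Wetted perimeter P = b + 2y = 3.8 + 2*1.47 = 6.74 m.
Hydraulic radius R = A/P = 5.59 / 6.74 = 0.8288 m.

0.8288


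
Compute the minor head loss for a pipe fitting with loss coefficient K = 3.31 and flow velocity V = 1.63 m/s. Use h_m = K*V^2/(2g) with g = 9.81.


Minor loss formula: h_m = K * V^2/(2g).
V^2 = 1.63^2 = 2.6569.
V^2/(2g) = 2.6569 / 19.62 = 0.1354 m.
h_m = 3.31 * 0.1354 = 0.4482 m.

0.4482


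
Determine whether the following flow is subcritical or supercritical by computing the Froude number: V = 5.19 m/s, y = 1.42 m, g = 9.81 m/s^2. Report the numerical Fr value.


The Froude number is defined as Fr = V / sqrt(g*y).
g*y = 9.81 * 1.42 = 13.9302.
sqrt(g*y) = sqrt(13.9302) = 3.7323.
Fr = 5.19 / 3.7323 = 1.3906.
Since Fr > 1, the flow is supercritical.

1.3906


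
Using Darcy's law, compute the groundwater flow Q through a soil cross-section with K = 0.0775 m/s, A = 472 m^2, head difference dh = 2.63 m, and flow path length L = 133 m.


Darcy's law: Q = K * A * i, where i = dh/L.
Hydraulic gradient i = 2.63 / 133 = 0.019774.
Q = 0.0775 * 472 * 0.019774
  = 0.7233 m^3/s.

0.7233


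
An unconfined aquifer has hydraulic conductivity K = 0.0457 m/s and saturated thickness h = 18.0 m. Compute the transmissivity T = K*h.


Transmissivity is defined as T = K * h.
T = 0.0457 * 18.0
  = 0.8226 m^2/s.

0.8226


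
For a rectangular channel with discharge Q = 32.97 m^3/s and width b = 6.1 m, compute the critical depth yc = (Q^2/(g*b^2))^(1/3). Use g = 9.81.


Using yc = (Q^2 / (g * b^2))^(1/3):
Q^2 = 32.97^2 = 1087.02.
g * b^2 = 9.81 * 6.1^2 = 9.81 * 37.21 = 365.03.
Q^2 / (g*b^2) = 1087.02 / 365.03 = 2.9779.
yc = 2.9779^(1/3) = 1.4387 m.

1.4387


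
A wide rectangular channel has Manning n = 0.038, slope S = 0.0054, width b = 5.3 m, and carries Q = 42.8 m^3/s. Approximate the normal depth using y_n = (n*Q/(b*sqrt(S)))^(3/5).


We use the wide-channel approximation y_n = (n*Q/(b*sqrt(S)))^(3/5).
sqrt(S) = sqrt(0.0054) = 0.073485.
Numerator: n*Q = 0.038 * 42.8 = 1.6264.
Denominator: b*sqrt(S) = 5.3 * 0.073485 = 0.38947.
arg = 4.1759.
y_n = 4.1759^(3/5) = 2.3575 m.

2.3575


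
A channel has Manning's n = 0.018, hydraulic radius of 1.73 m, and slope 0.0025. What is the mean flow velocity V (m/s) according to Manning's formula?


Manning's equation gives V = (1/n) * R^(2/3) * S^(1/2).
First, compute R^(2/3) = 1.73^(2/3) = 1.4411.
Next, S^(1/2) = 0.0025^(1/2) = 0.05.
Then 1/n = 1/0.018 = 55.56.
V = 55.56 * 1.4411 * 0.05 = 4.0031 m/s.

4.0031


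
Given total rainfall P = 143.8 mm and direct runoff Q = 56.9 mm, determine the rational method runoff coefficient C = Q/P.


The runoff coefficient C = runoff depth / rainfall depth.
C = 56.9 / 143.8
  = 0.3957.

0.3957


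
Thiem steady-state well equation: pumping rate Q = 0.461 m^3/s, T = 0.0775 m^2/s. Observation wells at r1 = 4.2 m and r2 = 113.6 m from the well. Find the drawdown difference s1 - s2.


Thiem equation: s1 - s2 = Q/(2*pi*T) * ln(r2/r1).
ln(r2/r1) = ln(113.6/4.2) = 3.2976.
Q/(2*pi*T) = 0.461 / (2*pi*0.0775) = 0.461 / 0.4869 = 0.9467.
s1 - s2 = 0.9467 * 3.2976 = 3.1219 m.

3.1219


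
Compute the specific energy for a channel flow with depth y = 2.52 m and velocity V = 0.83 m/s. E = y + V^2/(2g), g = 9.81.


Specific energy E = y + V^2/(2g).
Velocity head = V^2/(2g) = 0.83^2 / (2*9.81) = 0.6889 / 19.62 = 0.0351 m.
E = 2.52 + 0.0351 = 2.5551 m.

2.5551


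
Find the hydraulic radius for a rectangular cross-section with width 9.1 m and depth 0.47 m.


For a rectangular section:
Flow area A = b * y = 9.1 * 0.47 = 4.28 m^2.
Wetted perimeter P = b + 2y = 9.1 + 2*0.47 = 10.04 m.
Hydraulic radius R = A/P = 4.28 / 10.04 = 0.426 m.

0.426


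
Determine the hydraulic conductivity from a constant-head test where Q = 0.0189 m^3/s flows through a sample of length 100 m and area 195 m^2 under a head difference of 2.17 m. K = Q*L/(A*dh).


From K = Q*L / (A*dh):
Numerator: Q*L = 0.0189 * 100 = 1.89.
Denominator: A*dh = 195 * 2.17 = 423.15.
K = 1.89 / 423.15 = 0.004467 m/s.

0.004467


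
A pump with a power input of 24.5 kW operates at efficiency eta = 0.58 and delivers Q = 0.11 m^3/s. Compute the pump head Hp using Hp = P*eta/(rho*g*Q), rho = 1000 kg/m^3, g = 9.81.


Pump head formula: Hp = P * eta / (rho * g * Q).
Numerator: P * eta = 24.5 * 1000 * 0.58 = 14210.0 W.
Denominator: rho * g * Q = 1000 * 9.81 * 0.11 = 1079.1.
Hp = 14210.0 / 1079.1 = 13.17 m.

13.17


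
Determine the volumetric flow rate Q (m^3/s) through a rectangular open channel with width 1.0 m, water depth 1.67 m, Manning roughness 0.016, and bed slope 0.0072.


For a rectangular channel, the cross-sectional area A = b * y = 1.0 * 1.67 = 1.67 m^2.
The wetted perimeter P = b + 2y = 1.0 + 2*1.67 = 4.34 m.
Hydraulic radius R = A/P = 1.67/4.34 = 0.3848 m.
Velocity V = (1/n)*R^(2/3)*S^(1/2) = (1/0.016)*0.3848^(2/3)*0.0072^(1/2) = 2.8056 m/s.
Discharge Q = A * V = 1.67 * 2.8056 = 4.685 m^3/s.

4.685


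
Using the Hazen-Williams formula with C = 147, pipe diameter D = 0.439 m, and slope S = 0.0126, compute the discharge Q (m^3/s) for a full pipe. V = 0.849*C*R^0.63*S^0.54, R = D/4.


For a full circular pipe, R = D/4 = 0.439/4 = 0.1098 m.
V = 0.849 * 147 * 0.1098^0.63 * 0.0126^0.54
  = 0.849 * 147 * 0.248574 * 0.094232
  = 2.9233 m/s.
Pipe area A = pi*D^2/4 = pi*0.439^2/4 = 0.1514 m^2.
Q = A * V = 0.1514 * 2.9233 = 0.4425 m^3/s.

0.4425


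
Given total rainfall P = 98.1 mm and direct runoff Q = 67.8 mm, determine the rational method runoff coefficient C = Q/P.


The runoff coefficient C = runoff depth / rainfall depth.
C = 67.8 / 98.1
  = 0.6911.

0.6911


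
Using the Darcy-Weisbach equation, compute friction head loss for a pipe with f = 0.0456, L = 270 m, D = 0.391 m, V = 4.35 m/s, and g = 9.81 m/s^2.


Darcy-Weisbach equation: h_f = f * (L/D) * V^2/(2g).
f * L/D = 0.0456 * 270/0.391 = 31.4885.
V^2/(2g) = 4.35^2 / (2*9.81) = 18.9225 / 19.62 = 0.9644 m.
h_f = 31.4885 * 0.9644 = 30.369 m.

30.369


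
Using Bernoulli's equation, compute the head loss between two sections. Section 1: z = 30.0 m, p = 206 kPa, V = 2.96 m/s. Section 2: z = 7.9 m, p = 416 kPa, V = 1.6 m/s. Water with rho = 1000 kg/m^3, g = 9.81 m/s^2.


Total head at each section: H = z + p/(rho*g) + V^2/(2g).
H1 = 30.0 + 206*1000/(1000*9.81) + 2.96^2/(2*9.81)
   = 30.0 + 20.999 + 0.4466
   = 51.446 m.
H2 = 7.9 + 416*1000/(1000*9.81) + 1.6^2/(2*9.81)
   = 7.9 + 42.406 + 0.1305
   = 50.436 m.
h_L = H1 - H2 = 51.446 - 50.436 = 1.009 m.

1.009


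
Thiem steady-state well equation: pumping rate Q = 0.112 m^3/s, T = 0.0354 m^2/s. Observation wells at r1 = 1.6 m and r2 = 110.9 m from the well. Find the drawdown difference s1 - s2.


Thiem equation: s1 - s2 = Q/(2*pi*T) * ln(r2/r1).
ln(r2/r1) = ln(110.9/1.6) = 4.2386.
Q/(2*pi*T) = 0.112 / (2*pi*0.0354) = 0.112 / 0.2224 = 0.5035.
s1 - s2 = 0.5035 * 4.2386 = 2.1343 m.

2.1343


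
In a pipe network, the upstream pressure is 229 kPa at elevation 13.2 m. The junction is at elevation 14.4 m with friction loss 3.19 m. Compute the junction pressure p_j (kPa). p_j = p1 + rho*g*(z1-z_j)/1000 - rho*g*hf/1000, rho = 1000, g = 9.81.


Junction pressure: p_j = p1 + rho*g*(z1 - z_j)/1000 - rho*g*hf/1000.
Elevation term = 1000*9.81*(13.2 - 14.4)/1000 = -11.772 kPa.
Friction term = 1000*9.81*3.19/1000 = 31.294 kPa.
p_j = 229 + -11.772 - 31.294 = 185.93 kPa.

185.93


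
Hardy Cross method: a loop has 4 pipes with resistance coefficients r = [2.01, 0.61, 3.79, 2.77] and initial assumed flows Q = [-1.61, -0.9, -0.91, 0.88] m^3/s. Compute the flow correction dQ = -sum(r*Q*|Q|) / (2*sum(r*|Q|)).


Numerator terms (r*Q*|Q|): 2.01*-1.61*|-1.61| = -5.2101; 0.61*-0.9*|-0.9| = -0.4941; 3.79*-0.91*|-0.91| = -3.1385; 2.77*0.88*|0.88| = 2.1451.
Sum of numerator = -6.6976.
Denominator terms (r*|Q|): 2.01*|-1.61| = 3.2361; 0.61*|-0.9| = 0.549; 3.79*|-0.91| = 3.4489; 2.77*|0.88| = 2.4376.
2 * sum of denominator = 2 * 9.6716 = 19.3432.
dQ = --6.6976 / 19.3432 = 0.3463 m^3/s.

0.3463


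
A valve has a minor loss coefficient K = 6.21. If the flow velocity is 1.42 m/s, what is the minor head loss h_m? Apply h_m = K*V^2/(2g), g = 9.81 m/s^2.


Minor loss formula: h_m = K * V^2/(2g).
V^2 = 1.42^2 = 2.0164.
V^2/(2g) = 2.0164 / 19.62 = 0.1028 m.
h_m = 6.21 * 0.1028 = 0.6382 m.

0.6382


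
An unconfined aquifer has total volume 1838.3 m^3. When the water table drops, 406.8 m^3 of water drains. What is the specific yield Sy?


Specific yield Sy = Volume drained / Total volume.
Sy = 406.8 / 1838.3
   = 0.2213.

0.2213


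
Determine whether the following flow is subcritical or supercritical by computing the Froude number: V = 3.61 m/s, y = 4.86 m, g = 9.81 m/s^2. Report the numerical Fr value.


The Froude number is defined as Fr = V / sqrt(g*y).
g*y = 9.81 * 4.86 = 47.6766.
sqrt(g*y) = sqrt(47.6766) = 6.9048.
Fr = 3.61 / 6.9048 = 0.5228.
Since Fr < 1, the flow is subcritical.

0.5228


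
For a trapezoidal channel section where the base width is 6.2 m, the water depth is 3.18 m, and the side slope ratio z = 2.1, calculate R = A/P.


For a trapezoidal section with side slope z:
A = (b + z*y)*y = (6.2 + 2.1*3.18)*3.18 = 40.952 m^2.
P = b + 2*y*sqrt(1 + z^2) = 6.2 + 2*3.18*sqrt(1 + 2.1^2) = 20.993 m.
R = A/P = 40.952 / 20.993 = 1.9507 m.

1.9507


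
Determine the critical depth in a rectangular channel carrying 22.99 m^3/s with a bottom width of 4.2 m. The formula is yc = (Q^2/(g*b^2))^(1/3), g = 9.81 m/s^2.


Using yc = (Q^2 / (g * b^2))^(1/3):
Q^2 = 22.99^2 = 528.54.
g * b^2 = 9.81 * 4.2^2 = 9.81 * 17.64 = 173.05.
Q^2 / (g*b^2) = 528.54 / 173.05 = 3.0543.
yc = 3.0543^(1/3) = 1.4509 m.

1.4509


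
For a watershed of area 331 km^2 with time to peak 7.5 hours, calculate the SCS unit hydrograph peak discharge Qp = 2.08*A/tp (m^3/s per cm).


SCS formula: Qp = 2.08 * A / tp.
Qp = 2.08 * 331 / 7.5
   = 688.48 / 7.5
   = 91.8 m^3/s per cm.

91.8


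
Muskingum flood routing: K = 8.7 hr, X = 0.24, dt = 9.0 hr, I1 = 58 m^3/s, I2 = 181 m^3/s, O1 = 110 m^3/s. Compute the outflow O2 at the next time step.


Muskingum coefficients:
denom = 2*K*(1-X) + dt = 2*8.7*(1-0.24) + 9.0 = 22.224.
C0 = (dt - 2*K*X)/denom = (9.0 - 2*8.7*0.24)/22.224 = 0.2171.
C1 = (dt + 2*K*X)/denom = (9.0 + 2*8.7*0.24)/22.224 = 0.5929.
C2 = (2*K*(1-X) - dt)/denom = 0.1901.
O2 = C0*I2 + C1*I1 + C2*O1
   = 0.2171*181 + 0.5929*58 + 0.1901*110
   = 94.58 m^3/s.

94.58


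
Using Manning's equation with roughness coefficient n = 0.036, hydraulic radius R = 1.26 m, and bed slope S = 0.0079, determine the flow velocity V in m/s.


Manning's equation gives V = (1/n) * R^(2/3) * S^(1/2).
First, compute R^(2/3) = 1.26^(2/3) = 1.1666.
Next, S^(1/2) = 0.0079^(1/2) = 0.088882.
Then 1/n = 1/0.036 = 27.78.
V = 27.78 * 1.1666 * 0.088882 = 2.8802 m/s.

2.8802


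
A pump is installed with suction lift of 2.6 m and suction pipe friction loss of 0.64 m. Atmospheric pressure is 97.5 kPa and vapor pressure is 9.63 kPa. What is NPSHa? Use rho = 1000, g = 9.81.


NPSHa = p_atm/(rho*g) - z_s - hf_s - p_vap/(rho*g).
p_atm/(rho*g) = 97.5*1000 / (1000*9.81) = 9.939 m.
p_vap/(rho*g) = 9.63*1000 / (1000*9.81) = 0.982 m.
NPSHa = 9.939 - 2.6 - 0.64 - 0.982
      = 5.72 m.

5.72


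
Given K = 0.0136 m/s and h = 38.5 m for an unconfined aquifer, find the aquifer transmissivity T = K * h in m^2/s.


Transmissivity is defined as T = K * h.
T = 0.0136 * 38.5
  = 0.5236 m^2/s.

0.5236


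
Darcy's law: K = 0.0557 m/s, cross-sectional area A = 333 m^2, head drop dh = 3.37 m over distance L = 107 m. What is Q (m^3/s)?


Darcy's law: Q = K * A * i, where i = dh/L.
Hydraulic gradient i = 3.37 / 107 = 0.031495.
Q = 0.0557 * 333 * 0.031495
  = 0.5842 m^3/s.

0.5842


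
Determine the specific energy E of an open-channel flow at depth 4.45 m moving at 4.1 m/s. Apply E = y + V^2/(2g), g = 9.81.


Specific energy E = y + V^2/(2g).
Velocity head = V^2/(2g) = 4.1^2 / (2*9.81) = 16.81 / 19.62 = 0.8568 m.
E = 4.45 + 0.8568 = 5.3068 m.

5.3068


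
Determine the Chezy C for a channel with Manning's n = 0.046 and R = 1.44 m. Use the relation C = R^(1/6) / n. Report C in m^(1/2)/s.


The Chezy coefficient relates to Manning's n through C = R^(1/6) / n.
R^(1/6) = 1.44^(1/6) = 1.062659.
C = 1.062659 / 0.046 = 23.1 m^(1/2)/s.

23.1


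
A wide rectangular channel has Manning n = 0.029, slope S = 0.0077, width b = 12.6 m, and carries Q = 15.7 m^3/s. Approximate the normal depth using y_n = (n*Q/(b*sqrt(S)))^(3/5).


We use the wide-channel approximation y_n = (n*Q/(b*sqrt(S)))^(3/5).
sqrt(S) = sqrt(0.0077) = 0.08775.
Numerator: n*Q = 0.029 * 15.7 = 0.4553.
Denominator: b*sqrt(S) = 12.6 * 0.08775 = 1.10565.
arg = 0.4118.
y_n = 0.4118^(3/5) = 0.5872 m.

0.5872


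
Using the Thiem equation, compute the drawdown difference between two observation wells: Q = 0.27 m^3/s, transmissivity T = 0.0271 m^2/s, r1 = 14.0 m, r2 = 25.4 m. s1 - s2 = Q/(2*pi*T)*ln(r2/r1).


Thiem equation: s1 - s2 = Q/(2*pi*T) * ln(r2/r1).
ln(r2/r1) = ln(25.4/14.0) = 0.5957.
Q/(2*pi*T) = 0.27 / (2*pi*0.0271) = 0.27 / 0.1703 = 1.5857.
s1 - s2 = 1.5857 * 0.5957 = 0.9446 m.

0.9446


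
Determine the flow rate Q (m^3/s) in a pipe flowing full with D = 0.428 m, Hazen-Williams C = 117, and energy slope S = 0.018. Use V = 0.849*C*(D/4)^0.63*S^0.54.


For a full circular pipe, R = D/4 = 0.428/4 = 0.107 m.
V = 0.849 * 117 * 0.107^0.63 * 0.018^0.54
  = 0.849 * 117 * 0.244631 * 0.114248
  = 2.7762 m/s.
Pipe area A = pi*D^2/4 = pi*0.428^2/4 = 0.1439 m^2.
Q = A * V = 0.1439 * 2.7762 = 0.3994 m^3/s.

0.3994


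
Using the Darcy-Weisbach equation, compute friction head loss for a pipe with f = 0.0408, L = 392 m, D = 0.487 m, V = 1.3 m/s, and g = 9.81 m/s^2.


Darcy-Weisbach equation: h_f = f * (L/D) * V^2/(2g).
f * L/D = 0.0408 * 392/0.487 = 32.8411.
V^2/(2g) = 1.3^2 / (2*9.81) = 1.69 / 19.62 = 0.0861 m.
h_f = 32.8411 * 0.0861 = 2.829 m.

2.829


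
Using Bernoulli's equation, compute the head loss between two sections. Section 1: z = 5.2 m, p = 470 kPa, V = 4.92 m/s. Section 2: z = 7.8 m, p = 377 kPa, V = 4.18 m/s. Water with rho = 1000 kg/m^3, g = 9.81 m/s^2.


Total head at each section: H = z + p/(rho*g) + V^2/(2g).
H1 = 5.2 + 470*1000/(1000*9.81) + 4.92^2/(2*9.81)
   = 5.2 + 47.91 + 1.2338
   = 54.344 m.
H2 = 7.8 + 377*1000/(1000*9.81) + 4.18^2/(2*9.81)
   = 7.8 + 38.43 + 0.8905
   = 47.121 m.
h_L = H1 - H2 = 54.344 - 47.121 = 7.223 m.

7.223


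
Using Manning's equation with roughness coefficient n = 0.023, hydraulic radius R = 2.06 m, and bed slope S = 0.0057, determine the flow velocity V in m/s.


Manning's equation gives V = (1/n) * R^(2/3) * S^(1/2).
First, compute R^(2/3) = 2.06^(2/3) = 1.619.
Next, S^(1/2) = 0.0057^(1/2) = 0.075498.
Then 1/n = 1/0.023 = 43.48.
V = 43.48 * 1.619 * 0.075498 = 5.3144 m/s.

5.3144


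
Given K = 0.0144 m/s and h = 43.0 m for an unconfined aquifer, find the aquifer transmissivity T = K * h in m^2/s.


Transmissivity is defined as T = K * h.
T = 0.0144 * 43.0
  = 0.6192 m^2/s.

0.6192


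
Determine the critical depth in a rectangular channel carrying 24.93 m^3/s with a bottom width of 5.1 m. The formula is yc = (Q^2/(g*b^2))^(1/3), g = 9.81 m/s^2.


Using yc = (Q^2 / (g * b^2))^(1/3):
Q^2 = 24.93^2 = 621.5.
g * b^2 = 9.81 * 5.1^2 = 9.81 * 26.01 = 255.16.
Q^2 / (g*b^2) = 621.5 / 255.16 = 2.4357.
yc = 2.4357^(1/3) = 1.3455 m.

1.3455


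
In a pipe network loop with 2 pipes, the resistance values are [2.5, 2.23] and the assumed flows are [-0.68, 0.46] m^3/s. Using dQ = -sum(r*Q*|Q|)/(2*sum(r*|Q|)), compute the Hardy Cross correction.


Numerator terms (r*Q*|Q|): 2.5*-0.68*|-0.68| = -1.156; 2.23*0.46*|0.46| = 0.4719.
Sum of numerator = -0.6841.
Denominator terms (r*|Q|): 2.5*|-0.68| = 1.7; 2.23*|0.46| = 1.0258.
2 * sum of denominator = 2 * 2.7258 = 5.4516.
dQ = --0.6841 / 5.4516 = 0.1255 m^3/s.

0.1255


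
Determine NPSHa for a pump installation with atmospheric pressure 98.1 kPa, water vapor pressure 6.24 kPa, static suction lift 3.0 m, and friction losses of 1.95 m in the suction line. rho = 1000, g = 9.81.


NPSHa = p_atm/(rho*g) - z_s - hf_s - p_vap/(rho*g).
p_atm/(rho*g) = 98.1*1000 / (1000*9.81) = 10.0 m.
p_vap/(rho*g) = 6.24*1000 / (1000*9.81) = 0.636 m.
NPSHa = 10.0 - 3.0 - 1.95 - 0.636
      = 4.41 m.

4.41


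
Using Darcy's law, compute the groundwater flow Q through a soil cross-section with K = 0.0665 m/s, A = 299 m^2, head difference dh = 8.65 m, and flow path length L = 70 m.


Darcy's law: Q = K * A * i, where i = dh/L.
Hydraulic gradient i = 8.65 / 70 = 0.123571.
Q = 0.0665 * 299 * 0.123571
  = 2.457 m^3/s.

2.457


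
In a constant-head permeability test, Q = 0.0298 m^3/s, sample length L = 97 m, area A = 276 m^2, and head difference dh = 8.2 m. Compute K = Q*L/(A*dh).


From K = Q*L / (A*dh):
Numerator: Q*L = 0.0298 * 97 = 2.8906.
Denominator: A*dh = 276 * 8.2 = 2263.2.
K = 2.8906 / 2263.2 = 0.001277 m/s.

0.001277


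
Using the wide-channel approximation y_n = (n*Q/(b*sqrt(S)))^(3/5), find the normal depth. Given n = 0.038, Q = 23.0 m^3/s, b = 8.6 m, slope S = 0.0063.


We use the wide-channel approximation y_n = (n*Q/(b*sqrt(S)))^(3/5).
sqrt(S) = sqrt(0.0063) = 0.079373.
Numerator: n*Q = 0.038 * 23.0 = 0.874.
Denominator: b*sqrt(S) = 8.6 * 0.079373 = 0.682608.
arg = 1.2804.
y_n = 1.2804^(3/5) = 1.1599 m.

1.1599


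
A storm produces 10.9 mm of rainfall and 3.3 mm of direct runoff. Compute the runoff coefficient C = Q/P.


The runoff coefficient C = runoff depth / rainfall depth.
C = 3.3 / 10.9
  = 0.3028.

0.3028


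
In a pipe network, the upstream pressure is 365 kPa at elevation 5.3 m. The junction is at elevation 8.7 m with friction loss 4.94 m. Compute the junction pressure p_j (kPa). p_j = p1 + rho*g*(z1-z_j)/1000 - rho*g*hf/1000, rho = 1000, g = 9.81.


Junction pressure: p_j = p1 + rho*g*(z1 - z_j)/1000 - rho*g*hf/1000.
Elevation term = 1000*9.81*(5.3 - 8.7)/1000 = -33.354 kPa.
Friction term = 1000*9.81*4.94/1000 = 48.461 kPa.
p_j = 365 + -33.354 - 48.461 = 283.18 kPa.

283.18


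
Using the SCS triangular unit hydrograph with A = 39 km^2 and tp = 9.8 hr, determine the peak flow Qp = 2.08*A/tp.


SCS formula: Qp = 2.08 * A / tp.
Qp = 2.08 * 39 / 9.8
   = 81.12 / 9.8
   = 8.28 m^3/s per cm.

8.28


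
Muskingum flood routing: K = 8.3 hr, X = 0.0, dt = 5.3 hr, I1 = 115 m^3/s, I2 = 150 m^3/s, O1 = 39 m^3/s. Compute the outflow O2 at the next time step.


Muskingum coefficients:
denom = 2*K*(1-X) + dt = 2*8.3*(1-0.0) + 5.3 = 21.9.
C0 = (dt - 2*K*X)/denom = (5.3 - 2*8.3*0.0)/21.9 = 0.242.
C1 = (dt + 2*K*X)/denom = (5.3 + 2*8.3*0.0)/21.9 = 0.242.
C2 = (2*K*(1-X) - dt)/denom = 0.516.
O2 = C0*I2 + C1*I1 + C2*O1
   = 0.242*150 + 0.242*115 + 0.516*39
   = 84.26 m^3/s.

84.26


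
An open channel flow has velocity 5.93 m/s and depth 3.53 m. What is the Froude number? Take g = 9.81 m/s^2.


The Froude number is defined as Fr = V / sqrt(g*y).
g*y = 9.81 * 3.53 = 34.6293.
sqrt(g*y) = sqrt(34.6293) = 5.8847.
Fr = 5.93 / 5.8847 = 1.0077.

1.0077


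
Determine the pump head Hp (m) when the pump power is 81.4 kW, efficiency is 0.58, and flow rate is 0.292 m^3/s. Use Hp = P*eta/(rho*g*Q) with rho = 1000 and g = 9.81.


Pump head formula: Hp = P * eta / (rho * g * Q).
Numerator: P * eta = 81.4 * 1000 * 0.58 = 47212.0 W.
Denominator: rho * g * Q = 1000 * 9.81 * 0.292 = 2864.52.
Hp = 47212.0 / 2864.52 = 16.48 m.

16.48


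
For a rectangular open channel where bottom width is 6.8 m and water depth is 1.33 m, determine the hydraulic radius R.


For a rectangular section:
Flow area A = b * y = 6.8 * 1.33 = 9.04 m^2.
Wetted perimeter P = b + 2y = 6.8 + 2*1.33 = 9.46 m.
Hydraulic radius R = A/P = 9.04 / 9.46 = 0.956 m.

0.956


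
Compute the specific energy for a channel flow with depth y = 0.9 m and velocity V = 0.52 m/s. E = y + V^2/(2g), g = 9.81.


Specific energy E = y + V^2/(2g).
Velocity head = V^2/(2g) = 0.52^2 / (2*9.81) = 0.2704 / 19.62 = 0.0138 m.
E = 0.9 + 0.0138 = 0.9138 m.

0.9138


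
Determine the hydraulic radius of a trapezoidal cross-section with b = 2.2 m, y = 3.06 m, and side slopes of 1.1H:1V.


For a trapezoidal section with side slope z:
A = (b + z*y)*y = (2.2 + 1.1*3.06)*3.06 = 17.032 m^2.
P = b + 2*y*sqrt(1 + z^2) = 2.2 + 2*3.06*sqrt(1 + 1.1^2) = 11.298 m.
R = A/P = 17.032 / 11.298 = 1.5075 m.

1.5075


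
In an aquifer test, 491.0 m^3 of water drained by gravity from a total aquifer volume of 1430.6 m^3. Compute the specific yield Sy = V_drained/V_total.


Specific yield Sy = Volume drained / Total volume.
Sy = 491.0 / 1430.6
   = 0.3432.

0.3432


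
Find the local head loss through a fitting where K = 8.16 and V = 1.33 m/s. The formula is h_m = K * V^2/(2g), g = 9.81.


Minor loss formula: h_m = K * V^2/(2g).
V^2 = 1.33^2 = 1.7689.
V^2/(2g) = 1.7689 / 19.62 = 0.0902 m.
h_m = 8.16 * 0.0902 = 0.7357 m.

0.7357


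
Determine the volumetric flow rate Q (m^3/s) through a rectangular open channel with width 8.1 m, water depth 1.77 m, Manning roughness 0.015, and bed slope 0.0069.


For a rectangular channel, the cross-sectional area A = b * y = 8.1 * 1.77 = 14.34 m^2.
The wetted perimeter P = b + 2y = 8.1 + 2*1.77 = 11.64 m.
Hydraulic radius R = A/P = 14.34/11.64 = 1.2317 m.
Velocity V = (1/n)*R^(2/3)*S^(1/2) = (1/0.015)*1.2317^(2/3)*0.0069^(1/2) = 6.3631 m/s.
Discharge Q = A * V = 14.34 * 6.3631 = 91.228 m^3/s.

91.228


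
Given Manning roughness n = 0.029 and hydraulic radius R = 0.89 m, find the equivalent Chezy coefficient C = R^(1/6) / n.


The Chezy coefficient relates to Manning's n through C = R^(1/6) / n.
R^(1/6) = 0.89^(1/6) = 0.980765.
C = 0.980765 / 0.029 = 33.82 m^(1/2)/s.

33.82


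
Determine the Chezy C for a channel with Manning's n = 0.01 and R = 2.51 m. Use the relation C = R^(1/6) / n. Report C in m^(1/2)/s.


The Chezy coefficient relates to Manning's n through C = R^(1/6) / n.
R^(1/6) = 2.51^(1/6) = 1.165768.
C = 1.165768 / 0.01 = 116.58 m^(1/2)/s.

116.58


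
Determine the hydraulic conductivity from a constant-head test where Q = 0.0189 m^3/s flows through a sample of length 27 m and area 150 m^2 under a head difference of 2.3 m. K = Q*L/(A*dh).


From K = Q*L / (A*dh):
Numerator: Q*L = 0.0189 * 27 = 0.5103.
Denominator: A*dh = 150 * 2.3 = 345.0.
K = 0.5103 / 345.0 = 0.001479 m/s.

0.001479


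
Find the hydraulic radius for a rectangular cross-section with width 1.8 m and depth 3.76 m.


For a rectangular section:
Flow area A = b * y = 1.8 * 3.76 = 6.77 m^2.
Wetted perimeter P = b + 2y = 1.8 + 2*3.76 = 9.32 m.
Hydraulic radius R = A/P = 6.77 / 9.32 = 0.7262 m.

0.7262


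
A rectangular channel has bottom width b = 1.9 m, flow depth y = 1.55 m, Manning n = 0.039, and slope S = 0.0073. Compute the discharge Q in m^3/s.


For a rectangular channel, the cross-sectional area A = b * y = 1.9 * 1.55 = 2.94 m^2.
The wetted perimeter P = b + 2y = 1.9 + 2*1.55 = 5.0 m.
Hydraulic radius R = A/P = 2.94/5.0 = 0.589 m.
Velocity V = (1/n)*R^(2/3)*S^(1/2) = (1/0.039)*0.589^(2/3)*0.0073^(1/2) = 1.5394 m/s.
Discharge Q = A * V = 2.94 * 1.5394 = 4.533 m^3/s.

4.533


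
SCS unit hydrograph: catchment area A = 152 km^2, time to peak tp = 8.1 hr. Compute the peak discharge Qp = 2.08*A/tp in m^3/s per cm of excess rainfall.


SCS formula: Qp = 2.08 * A / tp.
Qp = 2.08 * 152 / 8.1
   = 316.16 / 8.1
   = 39.03 m^3/s per cm.

39.03


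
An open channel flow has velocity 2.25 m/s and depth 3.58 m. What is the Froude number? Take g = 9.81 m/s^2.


The Froude number is defined as Fr = V / sqrt(g*y).
g*y = 9.81 * 3.58 = 35.1198.
sqrt(g*y) = sqrt(35.1198) = 5.9262.
Fr = 2.25 / 5.9262 = 0.3797.

0.3797


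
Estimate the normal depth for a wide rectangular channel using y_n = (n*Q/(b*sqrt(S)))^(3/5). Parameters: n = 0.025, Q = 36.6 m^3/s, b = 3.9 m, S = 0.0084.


We use the wide-channel approximation y_n = (n*Q/(b*sqrt(S)))^(3/5).
sqrt(S) = sqrt(0.0084) = 0.091652.
Numerator: n*Q = 0.025 * 36.6 = 0.915.
Denominator: b*sqrt(S) = 3.9 * 0.091652 = 0.357443.
arg = 2.5599.
y_n = 2.5599^(3/5) = 1.7576 m.

1.7576


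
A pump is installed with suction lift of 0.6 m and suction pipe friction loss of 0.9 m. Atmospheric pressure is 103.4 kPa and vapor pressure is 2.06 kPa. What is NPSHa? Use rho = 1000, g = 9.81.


NPSHa = p_atm/(rho*g) - z_s - hf_s - p_vap/(rho*g).
p_atm/(rho*g) = 103.4*1000 / (1000*9.81) = 10.54 m.
p_vap/(rho*g) = 2.06*1000 / (1000*9.81) = 0.21 m.
NPSHa = 10.54 - 0.6 - 0.9 - 0.21
      = 8.83 m.

8.83


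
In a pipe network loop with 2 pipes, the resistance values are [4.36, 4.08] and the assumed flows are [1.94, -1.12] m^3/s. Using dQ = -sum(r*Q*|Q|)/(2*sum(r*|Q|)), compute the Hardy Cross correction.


Numerator terms (r*Q*|Q|): 4.36*1.94*|1.94| = 16.4093; 4.08*-1.12*|-1.12| = -5.118.
Sum of numerator = 11.2913.
Denominator terms (r*|Q|): 4.36*|1.94| = 8.4584; 4.08*|-1.12| = 4.5696.
2 * sum of denominator = 2 * 13.028 = 26.056.
dQ = -11.2913 / 26.056 = -0.4333 m^3/s.

-0.4333


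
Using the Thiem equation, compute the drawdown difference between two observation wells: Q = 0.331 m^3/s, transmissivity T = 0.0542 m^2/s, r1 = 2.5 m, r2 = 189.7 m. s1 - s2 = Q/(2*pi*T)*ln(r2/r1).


Thiem equation: s1 - s2 = Q/(2*pi*T) * ln(r2/r1).
ln(r2/r1) = ln(189.7/2.5) = 4.3292.
Q/(2*pi*T) = 0.331 / (2*pi*0.0542) = 0.331 / 0.3405 = 0.972.
s1 - s2 = 0.972 * 4.3292 = 4.2078 m.

4.2078


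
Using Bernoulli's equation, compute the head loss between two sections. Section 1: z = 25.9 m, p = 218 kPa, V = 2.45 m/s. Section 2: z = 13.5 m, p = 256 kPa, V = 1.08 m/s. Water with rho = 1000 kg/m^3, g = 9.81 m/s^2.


Total head at each section: H = z + p/(rho*g) + V^2/(2g).
H1 = 25.9 + 218*1000/(1000*9.81) + 2.45^2/(2*9.81)
   = 25.9 + 22.222 + 0.3059
   = 48.428 m.
H2 = 13.5 + 256*1000/(1000*9.81) + 1.08^2/(2*9.81)
   = 13.5 + 26.096 + 0.0594
   = 39.655 m.
h_L = H1 - H2 = 48.428 - 39.655 = 8.773 m.

8.773


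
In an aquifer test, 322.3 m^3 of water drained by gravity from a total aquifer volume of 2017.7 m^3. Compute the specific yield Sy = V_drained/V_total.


Specific yield Sy = Volume drained / Total volume.
Sy = 322.3 / 2017.7
   = 0.1597.

0.1597


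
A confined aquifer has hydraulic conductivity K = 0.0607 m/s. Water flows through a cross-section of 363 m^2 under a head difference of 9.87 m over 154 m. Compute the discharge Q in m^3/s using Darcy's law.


Darcy's law: Q = K * A * i, where i = dh/L.
Hydraulic gradient i = 9.87 / 154 = 0.064091.
Q = 0.0607 * 363 * 0.064091
  = 1.4122 m^3/s.

1.4122


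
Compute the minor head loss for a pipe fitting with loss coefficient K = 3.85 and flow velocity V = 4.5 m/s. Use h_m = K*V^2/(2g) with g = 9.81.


Minor loss formula: h_m = K * V^2/(2g).
V^2 = 4.5^2 = 20.25.
V^2/(2g) = 20.25 / 19.62 = 1.0321 m.
h_m = 3.85 * 1.0321 = 3.9736 m.

3.9736


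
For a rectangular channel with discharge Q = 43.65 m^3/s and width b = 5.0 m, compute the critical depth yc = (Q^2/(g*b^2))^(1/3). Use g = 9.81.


Using yc = (Q^2 / (g * b^2))^(1/3):
Q^2 = 43.65^2 = 1905.32.
g * b^2 = 9.81 * 5.0^2 = 9.81 * 25.0 = 245.25.
Q^2 / (g*b^2) = 1905.32 / 245.25 = 7.7689.
yc = 7.7689^(1/3) = 1.9806 m.

1.9806
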